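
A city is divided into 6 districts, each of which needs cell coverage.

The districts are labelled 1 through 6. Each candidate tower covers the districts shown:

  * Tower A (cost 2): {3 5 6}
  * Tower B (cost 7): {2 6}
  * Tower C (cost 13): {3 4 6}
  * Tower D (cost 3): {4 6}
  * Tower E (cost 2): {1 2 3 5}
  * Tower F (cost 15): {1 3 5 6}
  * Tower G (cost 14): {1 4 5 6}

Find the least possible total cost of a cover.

D, E together cover every district (D ∪ E = {1, 2, 3, 4, 5, 6}); total cost 3 + 2 = 5.
No covering selection has total cost below 5.

5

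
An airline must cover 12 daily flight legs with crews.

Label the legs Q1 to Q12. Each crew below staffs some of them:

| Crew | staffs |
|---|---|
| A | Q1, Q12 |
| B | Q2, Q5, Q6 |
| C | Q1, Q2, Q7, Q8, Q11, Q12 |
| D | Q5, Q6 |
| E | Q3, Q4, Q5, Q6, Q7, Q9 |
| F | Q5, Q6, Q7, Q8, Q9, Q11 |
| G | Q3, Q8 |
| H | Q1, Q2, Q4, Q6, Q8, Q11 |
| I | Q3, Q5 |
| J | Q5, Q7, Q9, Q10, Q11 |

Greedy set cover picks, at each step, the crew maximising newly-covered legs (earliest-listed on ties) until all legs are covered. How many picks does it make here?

Greedy: pick C (covers 6 new) → pick E (covers 5 new) → pick J (covers 1 new). Total picks: 3.

3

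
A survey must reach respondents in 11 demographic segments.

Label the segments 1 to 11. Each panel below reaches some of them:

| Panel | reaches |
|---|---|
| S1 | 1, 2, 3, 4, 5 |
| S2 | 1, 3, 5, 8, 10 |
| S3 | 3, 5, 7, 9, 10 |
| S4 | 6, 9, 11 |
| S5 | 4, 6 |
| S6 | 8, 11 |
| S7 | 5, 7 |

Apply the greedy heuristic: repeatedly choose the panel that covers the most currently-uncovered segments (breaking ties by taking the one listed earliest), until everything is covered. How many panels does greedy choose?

Greedy: pick S1 (covers 5 new) → pick S3 (covers 3 new) → pick S4 (covers 2 new) → pick S2 (covers 1 new). Total picks: 4.

4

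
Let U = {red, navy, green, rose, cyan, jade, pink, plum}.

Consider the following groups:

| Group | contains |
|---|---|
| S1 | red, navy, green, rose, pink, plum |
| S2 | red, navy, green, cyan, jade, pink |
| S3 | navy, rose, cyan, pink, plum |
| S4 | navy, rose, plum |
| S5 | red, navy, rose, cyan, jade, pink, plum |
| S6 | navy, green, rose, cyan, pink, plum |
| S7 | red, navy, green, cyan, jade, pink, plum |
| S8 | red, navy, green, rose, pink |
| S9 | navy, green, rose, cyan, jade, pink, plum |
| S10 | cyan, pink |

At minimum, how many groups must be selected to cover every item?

2

Take {S5, S9}. Their union is {red, navy, green, rose, cyan, jade, pink, plum}, which is all 8 items.
No single group has all 8 items (the largest, S5, has 7), so 2 is optimal.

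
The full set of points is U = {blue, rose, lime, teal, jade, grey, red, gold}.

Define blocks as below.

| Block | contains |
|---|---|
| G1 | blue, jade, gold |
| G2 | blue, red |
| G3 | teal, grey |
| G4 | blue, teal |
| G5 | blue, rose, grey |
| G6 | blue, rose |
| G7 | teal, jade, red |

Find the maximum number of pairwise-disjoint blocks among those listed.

2

G6, G7 are pairwise disjoint (G6={blue,rose}; G7={teal,jade,red}).
Every remaining block overlaps one of these, and no 3 of the listed blocks are pairwise disjoint, so 2 is the maximum.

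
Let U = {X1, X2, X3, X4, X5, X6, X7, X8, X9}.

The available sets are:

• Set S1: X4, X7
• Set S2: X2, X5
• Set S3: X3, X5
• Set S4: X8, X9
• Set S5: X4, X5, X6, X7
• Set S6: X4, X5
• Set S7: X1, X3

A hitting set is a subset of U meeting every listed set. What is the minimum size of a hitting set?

The 4 items {X1, X5, X7, X9} hit every set.
The sets S1, S2, S4, S7 are pairwise disjoint, so any hitting set needs a separate item for each — at least 4. Hence 4 is optimal.

4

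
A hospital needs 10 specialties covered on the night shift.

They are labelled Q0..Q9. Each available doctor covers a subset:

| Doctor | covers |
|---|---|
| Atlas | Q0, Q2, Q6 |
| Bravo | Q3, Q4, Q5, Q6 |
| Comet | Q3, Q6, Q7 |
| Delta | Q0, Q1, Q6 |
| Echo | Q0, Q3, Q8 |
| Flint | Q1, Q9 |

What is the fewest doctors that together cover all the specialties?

Atlas and Bravo and Comet and Echo and Flint together: Atlas ∪ Bravo ∪ Comet ∪ Echo ∪ Flint = {Q0, Q1, Q2, Q3, Q4, Q5, Q6, Q7, Q8, Q9} — every specialty is covered.
Only Comet contains Q7, so Comet is forced; the remaining 7 specialties need at least 4 more doctors (each remaining doctor adds at most 2) — so at least 5 doctors are needed, and 5 is optimal.

5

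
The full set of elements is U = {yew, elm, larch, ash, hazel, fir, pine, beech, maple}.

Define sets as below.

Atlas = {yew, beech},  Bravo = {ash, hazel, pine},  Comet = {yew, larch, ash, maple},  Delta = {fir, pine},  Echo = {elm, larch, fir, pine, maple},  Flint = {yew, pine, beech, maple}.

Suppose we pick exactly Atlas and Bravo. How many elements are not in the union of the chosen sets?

Union of Atlas, Bravo = {yew, ash, hazel, pine, beech}.
Not covered: elm, larch, fir, maple — 4 elements.

4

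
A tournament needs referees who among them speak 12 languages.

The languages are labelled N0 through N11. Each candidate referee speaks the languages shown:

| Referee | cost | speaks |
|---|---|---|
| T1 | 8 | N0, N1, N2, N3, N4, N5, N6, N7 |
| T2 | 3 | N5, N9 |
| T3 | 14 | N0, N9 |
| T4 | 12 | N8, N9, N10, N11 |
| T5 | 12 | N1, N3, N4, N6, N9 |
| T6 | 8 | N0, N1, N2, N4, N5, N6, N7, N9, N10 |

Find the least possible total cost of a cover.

T1, T4 together cover every language (T1 ∪ T4 = {N0, N1, N2, N3, N4, N5, N6, N7, N8, N9, N10, N11}); total cost 8 + 12 = 20.
The greedy pick T6, T4, T1 costs 28; no covering selection beats 20.

20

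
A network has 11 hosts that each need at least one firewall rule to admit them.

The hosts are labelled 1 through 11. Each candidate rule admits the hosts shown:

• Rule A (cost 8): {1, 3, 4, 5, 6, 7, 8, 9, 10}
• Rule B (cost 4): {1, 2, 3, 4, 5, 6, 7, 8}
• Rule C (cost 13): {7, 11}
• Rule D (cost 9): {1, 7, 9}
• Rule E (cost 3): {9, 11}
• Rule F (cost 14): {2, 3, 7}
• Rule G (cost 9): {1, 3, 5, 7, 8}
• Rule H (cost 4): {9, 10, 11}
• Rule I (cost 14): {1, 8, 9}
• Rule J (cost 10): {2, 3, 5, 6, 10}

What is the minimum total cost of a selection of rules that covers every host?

8

B, H together cover every host (B ∪ H = {1, 2, 3, 4, 5, 6, 7, 8, 9, 10, 11}); total cost 4 + 4 = 8.
No covering selection has total cost below 8.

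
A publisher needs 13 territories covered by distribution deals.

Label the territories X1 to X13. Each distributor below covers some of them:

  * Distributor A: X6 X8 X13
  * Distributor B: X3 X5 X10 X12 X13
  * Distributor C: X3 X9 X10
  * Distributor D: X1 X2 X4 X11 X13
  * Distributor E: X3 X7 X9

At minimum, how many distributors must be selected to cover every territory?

4

Take {A, B, D, E}. Their union is {X1, X2, X3, X4, X5, X6, X7, X8, X9, X10, X11, X12, X13}, which is all 13 territories.
Only A contains X6, so A is forced; the remaining 10 territories need at least 3 more distributors (each remaining distributor adds at most 4) — so at least 4 distributors are needed, and 4 is optimal.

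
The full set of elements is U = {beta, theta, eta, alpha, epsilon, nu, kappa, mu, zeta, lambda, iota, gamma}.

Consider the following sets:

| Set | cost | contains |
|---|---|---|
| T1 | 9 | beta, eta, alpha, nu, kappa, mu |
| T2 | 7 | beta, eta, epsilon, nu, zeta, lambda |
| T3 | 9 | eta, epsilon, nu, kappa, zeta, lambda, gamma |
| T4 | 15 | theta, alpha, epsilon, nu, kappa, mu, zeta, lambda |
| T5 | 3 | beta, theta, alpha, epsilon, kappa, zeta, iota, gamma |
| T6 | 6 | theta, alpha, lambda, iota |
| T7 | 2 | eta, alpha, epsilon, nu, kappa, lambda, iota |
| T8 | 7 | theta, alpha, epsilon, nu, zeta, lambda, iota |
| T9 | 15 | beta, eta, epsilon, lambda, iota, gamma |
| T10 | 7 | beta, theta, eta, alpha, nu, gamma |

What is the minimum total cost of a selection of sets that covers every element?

T1, T5, T7 together cover every element (T1 ∪ T5 ∪ T7 = {beta, theta, eta, alpha, epsilon, nu, kappa, mu, zeta, lambda, iota, gamma}); total cost 9 + 3 + 2 = 14.
No covering selection has total cost below 14.

14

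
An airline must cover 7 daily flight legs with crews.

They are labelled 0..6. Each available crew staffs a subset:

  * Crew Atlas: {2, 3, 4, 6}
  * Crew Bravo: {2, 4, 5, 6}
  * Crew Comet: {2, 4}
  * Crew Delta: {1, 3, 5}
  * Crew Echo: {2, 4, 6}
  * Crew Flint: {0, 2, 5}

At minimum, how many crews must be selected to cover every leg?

Atlas and Delta and Flint together: Atlas ∪ Delta ∪ Flint = {0, 1, 2, 3, 4, 5, 6} — every leg is covered.
Only Flint contains 0, so Flint is forced; the remaining 4 legs need at least 2 more crews (each remaining crew adds at most 3) — so at least 3 crews are needed, and 3 is optimal.

3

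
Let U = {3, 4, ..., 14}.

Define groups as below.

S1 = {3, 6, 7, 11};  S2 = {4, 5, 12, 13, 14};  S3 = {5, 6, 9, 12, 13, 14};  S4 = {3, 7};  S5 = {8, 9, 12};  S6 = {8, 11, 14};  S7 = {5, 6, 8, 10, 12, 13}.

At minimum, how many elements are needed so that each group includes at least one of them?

3

H = {3, 11, 12} meets every group (each contains at least one member of H), and |H| = 3.
No choice of 2 elements meets every group, so 3 is the minimum.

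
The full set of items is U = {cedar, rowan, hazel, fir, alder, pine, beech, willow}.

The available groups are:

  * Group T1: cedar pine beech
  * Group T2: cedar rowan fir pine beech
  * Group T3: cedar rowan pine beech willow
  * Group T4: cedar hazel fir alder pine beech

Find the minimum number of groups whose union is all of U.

2

T3 and T4 cover everything between them: the union {cedar, rowan, hazel, fir, alder, pine, beech, willow} is all of U.
No single group has all 8 items (the largest, T4, has 6), so 2 is optimal.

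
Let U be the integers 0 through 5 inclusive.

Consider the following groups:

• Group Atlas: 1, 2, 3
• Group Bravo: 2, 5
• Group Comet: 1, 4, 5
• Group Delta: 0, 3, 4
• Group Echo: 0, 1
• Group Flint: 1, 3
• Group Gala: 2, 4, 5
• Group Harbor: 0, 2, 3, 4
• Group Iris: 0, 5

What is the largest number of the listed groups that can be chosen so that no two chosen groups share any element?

Atlas, Iris are pairwise disjoint (Atlas={1,2,3}; Iris={0,5}).
Every remaining group overlaps one of these, and no 3 of the listed groups are pairwise disjoint, so 2 is the maximum.

2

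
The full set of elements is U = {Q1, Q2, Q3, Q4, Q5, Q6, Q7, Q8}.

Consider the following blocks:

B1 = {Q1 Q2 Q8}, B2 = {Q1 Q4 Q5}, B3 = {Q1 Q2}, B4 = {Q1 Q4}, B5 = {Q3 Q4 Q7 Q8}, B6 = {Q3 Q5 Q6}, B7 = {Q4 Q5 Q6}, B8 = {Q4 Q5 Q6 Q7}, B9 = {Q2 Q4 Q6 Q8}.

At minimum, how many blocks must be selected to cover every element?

3

B3 and B5 and B7 together: B3 ∪ B5 ∪ B7 = {Q1, Q2, Q3, Q4, Q5, Q6, Q7, Q8} — every element is covered.
No 2 of the 9 blocks cover everything (all 36 combinations miss at least one element), so 3 is optimal.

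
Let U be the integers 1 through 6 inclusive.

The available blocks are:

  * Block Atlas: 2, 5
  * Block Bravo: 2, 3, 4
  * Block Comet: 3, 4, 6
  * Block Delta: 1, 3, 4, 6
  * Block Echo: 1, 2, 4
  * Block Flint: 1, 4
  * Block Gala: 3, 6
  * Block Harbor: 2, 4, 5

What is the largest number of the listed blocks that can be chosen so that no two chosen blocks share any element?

Atlas, Flint, Gala are pairwise disjoint (Atlas={2,5}; Flint={1,4}; Gala={3,6}).
Every remaining block overlaps one of these, and no 4 of the listed blocks are pairwise disjoint, so 3 is the maximum.

3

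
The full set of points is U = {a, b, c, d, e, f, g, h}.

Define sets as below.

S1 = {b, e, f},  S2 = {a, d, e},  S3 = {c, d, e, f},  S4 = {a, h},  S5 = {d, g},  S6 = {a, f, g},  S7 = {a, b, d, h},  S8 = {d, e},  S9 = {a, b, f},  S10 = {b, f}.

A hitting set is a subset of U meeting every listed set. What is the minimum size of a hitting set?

3

T = {d, f, h} meets every set (each contains at least one member of T), and |T| = 3.
The sets S4, S5, S10 are pairwise disjoint, so any hitting set needs a separate point for each — at least 3. Hence 3 is optimal.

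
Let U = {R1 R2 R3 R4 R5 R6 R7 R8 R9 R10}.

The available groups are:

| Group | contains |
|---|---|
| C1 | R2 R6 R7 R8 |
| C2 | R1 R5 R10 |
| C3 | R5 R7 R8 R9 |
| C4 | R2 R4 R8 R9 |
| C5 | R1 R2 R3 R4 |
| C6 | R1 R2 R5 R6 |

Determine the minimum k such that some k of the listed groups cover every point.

C1 and C2 and C4 and C5 together: C1 ∪ C2 ∪ C4 ∪ C5 = {R1, R2, R3, R4, R5, R6, R7, R8, R9, R10} — every point is covered.
No 3 of the 6 groups cover everything (all 20 combinations miss at least one point), so 4 is optimal.

4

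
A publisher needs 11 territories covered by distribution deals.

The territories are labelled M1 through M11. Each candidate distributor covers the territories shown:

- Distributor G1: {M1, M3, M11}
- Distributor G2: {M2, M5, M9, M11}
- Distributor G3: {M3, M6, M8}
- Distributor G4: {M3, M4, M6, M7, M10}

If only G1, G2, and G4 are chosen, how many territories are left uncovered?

1

Union of G1, G2, G4 = {M1, M2, M3, M4, M5, M6, M7, M9, M10, M11}.
Not covered: M8 — 1 territory.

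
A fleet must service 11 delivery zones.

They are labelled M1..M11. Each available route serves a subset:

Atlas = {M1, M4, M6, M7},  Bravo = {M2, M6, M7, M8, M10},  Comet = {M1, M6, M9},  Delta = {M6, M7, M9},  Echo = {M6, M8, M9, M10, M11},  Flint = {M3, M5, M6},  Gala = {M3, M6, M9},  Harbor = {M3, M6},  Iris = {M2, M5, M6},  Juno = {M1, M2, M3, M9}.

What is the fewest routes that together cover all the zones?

4

Atlas and Echo and Gala and Iris together: Atlas ∪ Echo ∪ Gala ∪ Iris = {M1, M2, M3, M4, M5, M6, M7, M8, M9, M10, M11} — every zone is covered.
No 3 of the 10 routes cover everything (all 120 combinations miss at least one zone), so 4 is optimal.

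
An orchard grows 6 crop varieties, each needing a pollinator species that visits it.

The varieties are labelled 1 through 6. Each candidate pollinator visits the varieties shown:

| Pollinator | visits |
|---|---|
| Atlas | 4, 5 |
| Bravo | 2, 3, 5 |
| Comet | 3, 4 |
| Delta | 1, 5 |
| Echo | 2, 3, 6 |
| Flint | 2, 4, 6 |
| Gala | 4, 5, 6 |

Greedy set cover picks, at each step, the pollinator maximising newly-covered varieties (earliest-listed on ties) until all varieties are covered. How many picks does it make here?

Greedy: pick Bravo (covers 3 new) → pick Flint (covers 2 new) → pick Delta (covers 1 new). Total picks: 3.

3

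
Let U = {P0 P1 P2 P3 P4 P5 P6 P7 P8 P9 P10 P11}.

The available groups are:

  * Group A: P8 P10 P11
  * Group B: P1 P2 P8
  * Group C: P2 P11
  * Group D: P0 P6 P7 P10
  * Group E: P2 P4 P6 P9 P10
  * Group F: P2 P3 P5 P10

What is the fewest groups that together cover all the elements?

5

B, C, D, E, and F cover everything between them: the union {P0, P1, P2, P3, P4, P5, P6, P7, P8, P9, P10, P11} is all of U.
Only E contains P4, so E is forced; the remaining 7 elements need at least 4 more groups (each remaining group adds at most 2) — so at least 5 groups are needed, and 5 is optimal.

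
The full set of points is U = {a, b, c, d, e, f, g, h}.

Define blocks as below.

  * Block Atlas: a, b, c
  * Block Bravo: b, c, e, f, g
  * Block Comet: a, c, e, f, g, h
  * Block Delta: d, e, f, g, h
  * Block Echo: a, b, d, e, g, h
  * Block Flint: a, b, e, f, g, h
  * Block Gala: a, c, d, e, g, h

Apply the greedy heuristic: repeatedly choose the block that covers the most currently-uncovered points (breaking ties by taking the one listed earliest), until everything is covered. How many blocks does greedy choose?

Greedy: pick Comet (covers 6 new) → pick Echo (covers 2 new). Total picks: 2.

2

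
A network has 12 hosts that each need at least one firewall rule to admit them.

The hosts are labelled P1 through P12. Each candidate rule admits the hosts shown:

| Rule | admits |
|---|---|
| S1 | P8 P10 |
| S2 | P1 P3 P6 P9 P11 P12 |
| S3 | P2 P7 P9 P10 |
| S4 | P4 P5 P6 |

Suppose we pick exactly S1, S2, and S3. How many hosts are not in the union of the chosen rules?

2

Union of S1, S2, S3 = {P1, P2, P3, P6, P7, P8, P9, P10, P11, P12}.
Not covered: P4, P5 — 2 hosts.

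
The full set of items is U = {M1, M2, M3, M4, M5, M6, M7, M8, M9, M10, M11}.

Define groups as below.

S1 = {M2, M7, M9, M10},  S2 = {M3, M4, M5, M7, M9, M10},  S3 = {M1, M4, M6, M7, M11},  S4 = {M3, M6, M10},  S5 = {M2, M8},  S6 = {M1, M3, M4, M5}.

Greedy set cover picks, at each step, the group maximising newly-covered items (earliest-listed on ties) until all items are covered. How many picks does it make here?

3

Greedy: pick S2 (covers 6 new) → pick S3 (covers 3 new) → pick S5 (covers 2 new). Total picks: 3.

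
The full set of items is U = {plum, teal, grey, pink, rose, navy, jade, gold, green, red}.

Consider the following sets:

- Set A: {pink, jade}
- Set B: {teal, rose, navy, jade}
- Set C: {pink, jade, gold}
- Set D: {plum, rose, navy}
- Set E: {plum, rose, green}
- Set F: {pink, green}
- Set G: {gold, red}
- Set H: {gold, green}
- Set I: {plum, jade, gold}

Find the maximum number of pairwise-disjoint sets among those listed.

3

D, F, G are pairwise disjoint (D={plum,rose,navy}; F={pink,green}; G={gold,red}).
Every remaining set overlaps one of these, and no 4 of the listed sets are pairwise disjoint, so 3 is the maximum.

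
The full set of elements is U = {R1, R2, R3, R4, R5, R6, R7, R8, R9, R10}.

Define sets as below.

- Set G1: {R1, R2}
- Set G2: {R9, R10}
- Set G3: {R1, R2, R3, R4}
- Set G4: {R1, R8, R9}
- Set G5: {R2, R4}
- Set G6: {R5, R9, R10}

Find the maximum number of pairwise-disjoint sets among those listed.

G1, G6 are pairwise disjoint (G1={R1,R2}; G6={R5,R9,R10}).
Every remaining set overlaps one of these, and no 3 of the listed sets are pairwise disjoint, so 2 is the maximum.

2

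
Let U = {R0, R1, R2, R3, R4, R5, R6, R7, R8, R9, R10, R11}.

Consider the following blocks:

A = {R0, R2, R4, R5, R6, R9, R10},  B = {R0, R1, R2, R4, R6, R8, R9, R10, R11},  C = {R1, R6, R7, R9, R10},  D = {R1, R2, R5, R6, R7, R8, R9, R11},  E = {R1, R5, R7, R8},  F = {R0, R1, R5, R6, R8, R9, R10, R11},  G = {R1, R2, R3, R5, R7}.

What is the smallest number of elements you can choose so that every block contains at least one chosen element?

2

Take H = {R0, R1}. Each listed block contains at least one of these, so H is a hitting set of size 2.
No single element lies in every block, so at least 2 are needed and 2 is optimal.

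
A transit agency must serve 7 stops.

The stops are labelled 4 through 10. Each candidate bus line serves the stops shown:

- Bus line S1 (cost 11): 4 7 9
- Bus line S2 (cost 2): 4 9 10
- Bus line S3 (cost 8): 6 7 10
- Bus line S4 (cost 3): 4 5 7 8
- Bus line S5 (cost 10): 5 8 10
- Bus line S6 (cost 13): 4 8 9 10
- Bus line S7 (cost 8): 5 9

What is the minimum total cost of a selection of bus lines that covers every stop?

13

S2, S3, S4 together cover every stop (S2 ∪ S3 ∪ S4 = {4, 5, 6, 7, 8, 9, 10}); total cost 2 + 8 + 3 = 13.
No covering selection has total cost below 13.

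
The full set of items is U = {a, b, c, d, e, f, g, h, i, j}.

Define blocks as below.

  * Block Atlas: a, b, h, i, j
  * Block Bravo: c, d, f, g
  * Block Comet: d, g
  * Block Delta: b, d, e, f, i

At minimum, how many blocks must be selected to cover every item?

Atlas and Bravo and Delta together: Atlas ∪ Bravo ∪ Delta = {a, b, c, d, e, f, g, h, i, j} — every item is covered.
Only Atlas contains a, so Atlas is forced; the remaining 5 items need at least 2 more blocks (each remaining block adds at most 4) — so at least 3 blocks are needed, and 3 is optimal.

3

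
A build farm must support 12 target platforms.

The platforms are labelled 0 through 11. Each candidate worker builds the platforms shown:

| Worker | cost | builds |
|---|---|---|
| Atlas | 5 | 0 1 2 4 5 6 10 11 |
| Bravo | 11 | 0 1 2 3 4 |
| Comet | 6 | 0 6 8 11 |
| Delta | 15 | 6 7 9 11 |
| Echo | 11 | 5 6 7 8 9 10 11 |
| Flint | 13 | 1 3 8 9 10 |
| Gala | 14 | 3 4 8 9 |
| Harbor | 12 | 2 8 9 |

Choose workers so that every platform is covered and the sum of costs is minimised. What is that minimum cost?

22

Bravo, Echo together cover every platform (Bravo ∪ Echo = {0, 1, 2, 3, 4, 5, 6, 7, 8, 9, 10, 11}); total cost 11 + 11 = 22.
The greedy pick Atlas, Echo, Bravo costs 27; no covering selection beats 22.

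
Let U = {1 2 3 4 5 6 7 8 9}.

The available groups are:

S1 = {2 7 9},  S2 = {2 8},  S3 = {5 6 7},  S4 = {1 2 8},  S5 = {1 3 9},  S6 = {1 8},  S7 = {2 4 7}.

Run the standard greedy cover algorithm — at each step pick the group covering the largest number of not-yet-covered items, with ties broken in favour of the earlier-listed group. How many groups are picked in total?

5

Greedy: pick S1 (covers 3 new) → pick S3 (covers 2 new) → pick S4 (covers 2 new) → pick S5 (covers 1 new) → pick S7 (covers 1 new). Total picks: 5.
(The true minimum cover uses only 4 groups, so greedy is not optimal here.)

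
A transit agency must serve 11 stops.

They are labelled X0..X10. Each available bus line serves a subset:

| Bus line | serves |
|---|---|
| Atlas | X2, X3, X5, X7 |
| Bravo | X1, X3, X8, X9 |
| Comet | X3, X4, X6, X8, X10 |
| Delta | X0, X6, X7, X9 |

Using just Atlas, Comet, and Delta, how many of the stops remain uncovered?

Union of Atlas, Comet, Delta = {X0, X2, X3, X4, X5, X6, X7, X8, X9, X10}.
Not covered: X1 — 1 stop.

1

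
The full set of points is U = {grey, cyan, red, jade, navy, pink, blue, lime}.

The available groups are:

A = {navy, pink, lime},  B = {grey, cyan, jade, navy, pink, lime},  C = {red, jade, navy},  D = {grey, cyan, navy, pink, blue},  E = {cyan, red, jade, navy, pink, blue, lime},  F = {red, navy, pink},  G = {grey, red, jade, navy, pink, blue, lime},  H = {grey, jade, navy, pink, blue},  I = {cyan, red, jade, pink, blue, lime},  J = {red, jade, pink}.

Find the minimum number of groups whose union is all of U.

G and I together: G ∪ I = {grey, cyan, red, jade, navy, pink, blue, lime} — every point is covered.
No single group has all 8 points (the largest, E, has 7), so 2 is optimal.

2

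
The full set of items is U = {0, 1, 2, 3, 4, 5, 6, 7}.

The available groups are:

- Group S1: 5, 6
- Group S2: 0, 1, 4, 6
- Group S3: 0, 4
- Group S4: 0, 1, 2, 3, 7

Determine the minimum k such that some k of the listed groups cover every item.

S1, S2, and S4 cover everything between them: the union {0, 1, 2, 3, 4, 5, 6, 7} is all of U.
Only S4 contains 2, so S4 is forced; the remaining 3 items need at least 2 more groups (each remaining group adds at most 2) — so at least 3 groups are needed, and 3 is optimal.

3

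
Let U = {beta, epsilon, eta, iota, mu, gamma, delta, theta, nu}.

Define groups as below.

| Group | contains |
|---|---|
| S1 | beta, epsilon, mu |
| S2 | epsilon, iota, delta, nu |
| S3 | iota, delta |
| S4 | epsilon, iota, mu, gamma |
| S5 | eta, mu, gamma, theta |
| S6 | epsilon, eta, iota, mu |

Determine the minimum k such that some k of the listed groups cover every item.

S1 and S2 and S5 together: S1 ∪ S2 ∪ S5 = {beta, epsilon, eta, iota, mu, gamma, delta, theta, nu} — every item is covered.
Each group has at most 4 items, and 2·4 = 8 < 9 — so at least 3 groups are needed, and 3 is optimal.

3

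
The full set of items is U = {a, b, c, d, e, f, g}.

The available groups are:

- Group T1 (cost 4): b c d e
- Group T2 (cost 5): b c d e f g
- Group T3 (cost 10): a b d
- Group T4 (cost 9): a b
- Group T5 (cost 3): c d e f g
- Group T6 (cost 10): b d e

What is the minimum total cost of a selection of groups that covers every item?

T4, T5 together cover every item (T4 ∪ T5 = {a, b, c, d, e, f, g}); total cost 9 + 3 = 12.
The greedy pick T5, T1, T4 costs 16; no covering selection beats 12.

12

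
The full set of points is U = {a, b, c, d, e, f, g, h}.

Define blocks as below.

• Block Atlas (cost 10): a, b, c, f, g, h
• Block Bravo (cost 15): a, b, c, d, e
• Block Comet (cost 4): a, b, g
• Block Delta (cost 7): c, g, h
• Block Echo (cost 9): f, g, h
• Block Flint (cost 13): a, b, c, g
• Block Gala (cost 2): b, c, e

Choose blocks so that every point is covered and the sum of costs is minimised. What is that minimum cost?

Bravo, Echo together cover every point (Bravo ∪ Echo = {a, b, c, d, e, f, g, h}); total cost 15 + 9 = 24.
The greedy pick Gala, Comet, Echo, Bravo costs 30; no covering selection beats 24.

24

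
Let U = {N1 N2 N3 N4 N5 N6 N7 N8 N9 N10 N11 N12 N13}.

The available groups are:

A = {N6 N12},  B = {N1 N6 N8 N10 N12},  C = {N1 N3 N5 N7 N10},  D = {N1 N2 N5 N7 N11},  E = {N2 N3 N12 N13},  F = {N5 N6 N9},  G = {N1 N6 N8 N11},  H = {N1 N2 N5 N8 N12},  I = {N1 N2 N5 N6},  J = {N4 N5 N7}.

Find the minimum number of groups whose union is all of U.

Take {B, D, E, F, J}. Their union is {N1, N2, N3, N4, N5, N6, N7, N8, N9, N10, N11, N12, N13}, which is all 13 points.
No 4 of the 10 groups cover everything (all 210 combinations miss at least one point), so 5 is optimal.

5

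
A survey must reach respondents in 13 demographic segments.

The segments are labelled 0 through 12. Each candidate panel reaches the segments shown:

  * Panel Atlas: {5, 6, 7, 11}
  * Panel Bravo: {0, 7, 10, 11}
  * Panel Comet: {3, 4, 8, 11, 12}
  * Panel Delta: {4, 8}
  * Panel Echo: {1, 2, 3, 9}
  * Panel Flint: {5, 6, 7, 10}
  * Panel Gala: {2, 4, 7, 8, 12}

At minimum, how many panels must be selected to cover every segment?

Take {Bravo, Comet, Echo, Flint}. Their union is {0, 1, 2, 3, 4, 5, 6, 7, 8, 9, 10, 11, 12}, which is all 13 segments.
Only Bravo contains 0, so Bravo is forced; the remaining 9 segments need at least 3 more panels (each remaining panel adds at most 4) — so at least 4 panels are needed, and 4 is optimal.

4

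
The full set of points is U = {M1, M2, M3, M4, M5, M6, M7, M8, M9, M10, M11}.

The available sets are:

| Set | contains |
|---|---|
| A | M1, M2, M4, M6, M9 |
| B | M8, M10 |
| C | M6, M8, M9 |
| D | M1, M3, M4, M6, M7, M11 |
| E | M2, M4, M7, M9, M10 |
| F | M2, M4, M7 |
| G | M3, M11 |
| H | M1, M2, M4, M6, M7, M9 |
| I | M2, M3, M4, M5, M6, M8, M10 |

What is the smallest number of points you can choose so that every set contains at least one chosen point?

T = {M2, M3, M8} meets every set (each contains at least one member of T), and |T| = 3.
The sets A, B, G are pairwise disjoint, so any hitting set needs a separate point for each — at least 3. Hence 3 is optimal.

3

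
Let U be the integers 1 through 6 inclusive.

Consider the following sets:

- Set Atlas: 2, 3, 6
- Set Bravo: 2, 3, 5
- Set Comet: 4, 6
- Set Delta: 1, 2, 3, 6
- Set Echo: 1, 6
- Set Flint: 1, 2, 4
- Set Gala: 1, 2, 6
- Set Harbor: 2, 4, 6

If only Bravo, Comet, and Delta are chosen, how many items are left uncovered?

0

Union of Bravo, Comet, Delta = {1, 2, 3, 4, 5, 6} — that's every item, so 0 are uncovered.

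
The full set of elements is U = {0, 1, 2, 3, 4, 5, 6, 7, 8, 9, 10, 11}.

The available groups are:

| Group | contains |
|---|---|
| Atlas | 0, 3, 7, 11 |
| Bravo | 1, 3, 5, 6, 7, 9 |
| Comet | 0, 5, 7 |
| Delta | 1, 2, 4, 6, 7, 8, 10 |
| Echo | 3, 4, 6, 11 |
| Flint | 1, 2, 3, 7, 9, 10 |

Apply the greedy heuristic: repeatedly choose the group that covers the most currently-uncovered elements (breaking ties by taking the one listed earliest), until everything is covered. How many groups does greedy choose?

Greedy: pick Delta (covers 7 new) → pick Atlas (covers 3 new) → pick Bravo (covers 2 new). Total picks: 3.

3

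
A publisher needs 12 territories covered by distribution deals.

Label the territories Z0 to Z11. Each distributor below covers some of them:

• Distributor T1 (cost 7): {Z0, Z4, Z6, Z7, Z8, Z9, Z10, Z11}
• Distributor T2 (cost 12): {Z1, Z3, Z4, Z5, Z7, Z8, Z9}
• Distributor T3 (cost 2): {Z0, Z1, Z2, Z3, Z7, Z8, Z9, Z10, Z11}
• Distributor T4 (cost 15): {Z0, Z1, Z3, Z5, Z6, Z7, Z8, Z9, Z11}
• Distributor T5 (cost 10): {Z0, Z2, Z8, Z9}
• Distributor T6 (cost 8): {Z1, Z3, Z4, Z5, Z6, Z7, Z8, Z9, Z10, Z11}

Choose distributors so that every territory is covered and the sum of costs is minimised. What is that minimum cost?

T3, T6 together cover every territory (T3 ∪ T6 = {Z0, Z1, Z2, Z3, Z4, Z5, Z6, Z7, Z8, Z9, Z10, Z11}); total cost 2 + 8 = 10.
No covering selection has total cost below 10.

10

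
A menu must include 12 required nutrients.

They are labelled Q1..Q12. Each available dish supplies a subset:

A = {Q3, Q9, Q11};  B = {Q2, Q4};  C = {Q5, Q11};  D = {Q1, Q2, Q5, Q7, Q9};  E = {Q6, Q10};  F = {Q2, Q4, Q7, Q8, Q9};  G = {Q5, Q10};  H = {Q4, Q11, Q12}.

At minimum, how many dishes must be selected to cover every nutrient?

5

A and D and E and F and H together: A ∪ D ∪ E ∪ F ∪ H = {Q1, Q2, Q3, Q4, Q5, Q6, Q7, Q8, Q9, Q10, Q11, Q12} — every nutrient is covered.
Only F contains Q8, so F is forced; the remaining 7 nutrients need at least 4 more dishes (each remaining dish adds at most 2) — so at least 5 dishes are needed, and 5 is optimal.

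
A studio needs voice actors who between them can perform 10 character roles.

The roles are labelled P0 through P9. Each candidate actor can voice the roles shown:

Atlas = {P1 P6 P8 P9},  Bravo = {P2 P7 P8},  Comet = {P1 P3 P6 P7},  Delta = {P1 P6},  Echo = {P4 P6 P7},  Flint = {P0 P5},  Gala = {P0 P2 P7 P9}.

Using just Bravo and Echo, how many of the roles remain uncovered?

Union of Bravo, Echo = {P2, P4, P6, P7, P8}.
Not covered: P0, P1, P3, P5, P9 — 5 roles.

5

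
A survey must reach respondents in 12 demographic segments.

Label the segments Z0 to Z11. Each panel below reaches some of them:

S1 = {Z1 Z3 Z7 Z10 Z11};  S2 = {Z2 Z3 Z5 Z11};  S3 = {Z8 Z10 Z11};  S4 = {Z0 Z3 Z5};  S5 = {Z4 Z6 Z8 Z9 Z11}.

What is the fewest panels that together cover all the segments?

4

Take {S1, S2, S4, S5}. Their union is {Z0, Z1, Z2, Z3, Z4, Z5, Z6, Z7, Z8, Z9, Z10, Z11}, which is all 12 segments.
No 3 of the 5 panels cover everything (all 10 combinations miss at least one segment), so 4 is optimal.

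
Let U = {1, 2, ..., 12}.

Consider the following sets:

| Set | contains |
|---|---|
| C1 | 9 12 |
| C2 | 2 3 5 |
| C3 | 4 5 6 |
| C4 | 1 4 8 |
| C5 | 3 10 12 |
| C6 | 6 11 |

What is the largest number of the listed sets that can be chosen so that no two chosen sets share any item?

4

C1, C2, C4, C6 are pairwise disjoint (C1={9,12}; C2={2,3,5}; C4={1,4,8}; C6={6,11}).
Every remaining set overlaps one of these, and no 5 of the listed sets are pairwise disjoint, so 4 is the maximum.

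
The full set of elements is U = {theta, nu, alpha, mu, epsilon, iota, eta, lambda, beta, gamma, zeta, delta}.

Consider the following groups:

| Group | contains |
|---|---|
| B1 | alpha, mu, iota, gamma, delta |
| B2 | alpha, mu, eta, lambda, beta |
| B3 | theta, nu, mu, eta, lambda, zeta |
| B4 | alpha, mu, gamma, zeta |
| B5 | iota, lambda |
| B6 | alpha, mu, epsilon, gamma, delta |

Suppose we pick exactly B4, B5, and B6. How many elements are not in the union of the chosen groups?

Union of B4, B5, B6 = {alpha, mu, epsilon, iota, lambda, gamma, zeta, delta}.
Not covered: theta, nu, eta, beta — 4 elements.

4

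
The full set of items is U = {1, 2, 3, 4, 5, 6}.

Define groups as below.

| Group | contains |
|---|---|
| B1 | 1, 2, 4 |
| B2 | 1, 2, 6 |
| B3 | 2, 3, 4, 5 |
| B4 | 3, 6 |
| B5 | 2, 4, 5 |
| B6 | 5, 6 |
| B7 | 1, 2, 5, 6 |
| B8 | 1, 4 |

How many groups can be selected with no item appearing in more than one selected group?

B4, B8 are pairwise disjoint (B4={3,6}; B8={1,4}).
Every remaining group overlaps one of these, and no 3 of the listed groups are pairwise disjoint, so 2 is the maximum.

2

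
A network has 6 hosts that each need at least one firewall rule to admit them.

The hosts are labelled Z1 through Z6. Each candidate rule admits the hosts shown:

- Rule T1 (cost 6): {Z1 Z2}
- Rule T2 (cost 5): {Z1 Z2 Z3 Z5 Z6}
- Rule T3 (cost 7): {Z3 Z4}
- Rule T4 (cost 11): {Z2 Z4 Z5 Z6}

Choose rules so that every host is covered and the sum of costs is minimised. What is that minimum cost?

T2, T3 together cover every host (T2 ∪ T3 = {Z1, Z2, Z3, Z4, Z5, Z6}); total cost 5 + 7 = 12.
No covering selection has total cost below 12.

12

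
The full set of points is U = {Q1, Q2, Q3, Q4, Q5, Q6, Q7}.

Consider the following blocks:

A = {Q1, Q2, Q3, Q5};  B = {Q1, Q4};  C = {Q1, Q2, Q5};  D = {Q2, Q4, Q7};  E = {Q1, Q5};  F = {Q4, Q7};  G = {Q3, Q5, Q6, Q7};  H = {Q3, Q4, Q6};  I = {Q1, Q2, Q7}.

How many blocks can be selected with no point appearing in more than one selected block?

2

E, H are pairwise disjoint (E={Q1,Q5}; H={Q3,Q4,Q6}).
Every remaining block overlaps one of these, and no 3 of the listed blocks are pairwise disjoint, so 2 is the maximum.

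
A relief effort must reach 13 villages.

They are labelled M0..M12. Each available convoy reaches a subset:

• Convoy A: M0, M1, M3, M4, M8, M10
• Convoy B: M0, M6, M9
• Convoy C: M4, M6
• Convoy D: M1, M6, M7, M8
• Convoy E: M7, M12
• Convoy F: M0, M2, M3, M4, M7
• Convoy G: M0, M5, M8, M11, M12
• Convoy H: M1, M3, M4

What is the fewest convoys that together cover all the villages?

Take {A, B, F, G}. Their union is {M0, M1, M2, M3, M4, M5, M6, M7, M8, M9, M10, M11, M12}, which is all 13 villages.
Only A contains M10, so A is forced; the remaining 7 villages need at least 3 more convoys (each remaining convoy adds at most 3) — so at least 4 convoys are needed, and 4 is optimal.

4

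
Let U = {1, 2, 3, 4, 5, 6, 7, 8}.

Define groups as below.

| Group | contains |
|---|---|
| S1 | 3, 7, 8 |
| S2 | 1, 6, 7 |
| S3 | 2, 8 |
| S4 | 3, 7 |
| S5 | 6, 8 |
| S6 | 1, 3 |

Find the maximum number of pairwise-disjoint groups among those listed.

S5, S6 are pairwise disjoint (S5={6,8}; S6={1,3}).
Every remaining group overlaps one of these, and no 3 of the listed groups are pairwise disjoint, so 2 is the maximum.

2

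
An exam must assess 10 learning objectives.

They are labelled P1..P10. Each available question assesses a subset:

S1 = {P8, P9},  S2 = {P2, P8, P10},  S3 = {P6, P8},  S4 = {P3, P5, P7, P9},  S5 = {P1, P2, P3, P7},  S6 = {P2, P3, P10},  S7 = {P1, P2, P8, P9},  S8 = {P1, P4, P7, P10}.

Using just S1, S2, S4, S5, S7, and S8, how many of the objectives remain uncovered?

1

Union of S1, S2, S4, S5, S7, S8 = {P1, P2, P3, P4, P5, P7, P8, P9, P10}.
Not covered: P6 — 1 objective.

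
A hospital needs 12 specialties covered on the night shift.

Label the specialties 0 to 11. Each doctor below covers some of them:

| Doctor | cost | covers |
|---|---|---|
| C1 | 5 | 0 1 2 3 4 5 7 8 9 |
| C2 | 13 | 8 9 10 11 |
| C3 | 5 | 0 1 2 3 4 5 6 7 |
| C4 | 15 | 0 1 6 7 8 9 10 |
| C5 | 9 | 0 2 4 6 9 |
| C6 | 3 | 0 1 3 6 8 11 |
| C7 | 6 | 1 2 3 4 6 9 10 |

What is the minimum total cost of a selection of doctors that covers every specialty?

C1, C6, C7 together cover every specialty (C1 ∪ C6 ∪ C7 = {0, 1, 2, 3, 4, 5, 6, 7, 8, 9, 10, 11}); total cost 5 + 3 + 6 = 14.
No covering selection has total cost below 14.

14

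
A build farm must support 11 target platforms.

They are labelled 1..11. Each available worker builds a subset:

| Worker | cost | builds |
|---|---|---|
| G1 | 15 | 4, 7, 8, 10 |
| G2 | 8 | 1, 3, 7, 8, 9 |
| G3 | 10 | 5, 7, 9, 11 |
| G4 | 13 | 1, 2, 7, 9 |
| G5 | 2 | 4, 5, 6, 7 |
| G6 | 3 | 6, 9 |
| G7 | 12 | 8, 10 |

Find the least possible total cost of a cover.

G2, G3, G4, G5, G7 together cover every platform (G2 ∪ G3 ∪ G4 ∪ G5 ∪ G7 = {1, 2, 3, 4, 5, 6, 7, 8, 9, 10, 11}); total cost 8 + 10 + 13 + 2 + 12 = 45.
No covering selection has total cost below 45.

45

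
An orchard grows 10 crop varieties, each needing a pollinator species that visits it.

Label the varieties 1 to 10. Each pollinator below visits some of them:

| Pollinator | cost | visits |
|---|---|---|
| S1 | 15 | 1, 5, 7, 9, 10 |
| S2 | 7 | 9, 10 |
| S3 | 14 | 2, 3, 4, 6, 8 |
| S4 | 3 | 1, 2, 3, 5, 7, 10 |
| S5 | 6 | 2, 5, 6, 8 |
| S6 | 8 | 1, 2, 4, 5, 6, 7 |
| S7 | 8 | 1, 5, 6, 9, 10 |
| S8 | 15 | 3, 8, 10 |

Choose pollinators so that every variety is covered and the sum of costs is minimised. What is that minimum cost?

S2, S3, S4 together cover every variety (S2 ∪ S3 ∪ S4 = {1, 2, 3, 4, 5, 6, 7, 8, 9, 10}); total cost 7 + 14 + 3 = 24.
No covering selection has total cost below 24.

24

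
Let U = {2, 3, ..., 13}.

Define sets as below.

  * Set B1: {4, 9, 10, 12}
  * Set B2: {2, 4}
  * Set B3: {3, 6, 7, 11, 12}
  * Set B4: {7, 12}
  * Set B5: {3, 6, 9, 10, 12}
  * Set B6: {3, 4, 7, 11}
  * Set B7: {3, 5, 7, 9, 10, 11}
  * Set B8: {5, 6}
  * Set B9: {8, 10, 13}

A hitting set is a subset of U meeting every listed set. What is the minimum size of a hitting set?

H = {4, 6, 7, 13} meets every set (each contains at least one member of H), and |H| = 4.
The sets B2, B4, B8, B9 are pairwise disjoint, so any hitting set needs a separate point for each — at least 4. Hence 4 is optimal.

4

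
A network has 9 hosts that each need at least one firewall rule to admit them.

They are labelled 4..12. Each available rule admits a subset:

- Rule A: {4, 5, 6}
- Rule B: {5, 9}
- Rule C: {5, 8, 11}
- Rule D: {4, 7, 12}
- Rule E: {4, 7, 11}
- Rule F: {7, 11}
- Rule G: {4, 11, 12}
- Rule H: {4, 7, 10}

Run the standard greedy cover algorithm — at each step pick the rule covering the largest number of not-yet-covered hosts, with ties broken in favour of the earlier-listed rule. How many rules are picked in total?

Greedy: pick A (covers 3 new) → pick C (covers 2 new) → pick D (covers 2 new) → pick B (covers 1 new) → pick H (covers 1 new). Total picks: 5.

5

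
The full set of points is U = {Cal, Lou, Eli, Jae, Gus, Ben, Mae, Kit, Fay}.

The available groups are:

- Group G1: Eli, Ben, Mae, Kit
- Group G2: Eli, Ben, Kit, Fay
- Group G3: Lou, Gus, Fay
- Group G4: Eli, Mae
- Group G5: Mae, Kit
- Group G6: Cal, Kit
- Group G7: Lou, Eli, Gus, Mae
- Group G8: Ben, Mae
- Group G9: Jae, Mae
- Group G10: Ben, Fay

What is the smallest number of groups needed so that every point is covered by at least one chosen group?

4

Take {G2, G6, G7, G9}. Their union is {Cal, Lou, Eli, Jae, Gus, Ben, Mae, Kit, Fay}, which is all 9 points.
No 3 of the 10 groups cover everything (all 120 combinations miss at least one point), so 4 is optimal.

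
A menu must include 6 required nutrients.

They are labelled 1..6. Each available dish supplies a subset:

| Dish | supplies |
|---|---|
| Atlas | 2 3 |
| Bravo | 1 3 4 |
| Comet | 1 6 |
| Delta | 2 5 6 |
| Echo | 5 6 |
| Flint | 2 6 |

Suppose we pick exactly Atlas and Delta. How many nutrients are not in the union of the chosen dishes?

Union of Atlas, Delta = {2, 3, 5, 6}.
Not covered: 1, 4 — 2 nutrients.

2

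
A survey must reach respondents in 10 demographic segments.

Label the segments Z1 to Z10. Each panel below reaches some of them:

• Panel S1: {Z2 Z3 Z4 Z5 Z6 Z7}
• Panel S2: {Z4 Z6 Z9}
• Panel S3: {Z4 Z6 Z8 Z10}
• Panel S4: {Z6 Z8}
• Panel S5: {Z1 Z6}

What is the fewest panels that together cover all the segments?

Take {S1, S2, S3, S5}. Their union is {Z1, Z2, Z3, Z4, Z5, Z6, Z7, Z8, Z9, Z10}, which is all 10 segments.
No 3 of the 5 panels cover everything (all 10 combinations miss at least one segment), so 4 is optimal.

4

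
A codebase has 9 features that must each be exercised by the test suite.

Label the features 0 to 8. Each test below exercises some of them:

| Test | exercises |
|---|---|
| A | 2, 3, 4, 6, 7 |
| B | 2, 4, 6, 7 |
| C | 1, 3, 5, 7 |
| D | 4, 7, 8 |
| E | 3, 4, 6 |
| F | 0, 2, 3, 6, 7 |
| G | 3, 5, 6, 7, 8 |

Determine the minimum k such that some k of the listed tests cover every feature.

3

Take {C, D, F}. Their union is {0, 1, 2, 3, 4, 5, 6, 7, 8}, which is all 9 features.
Only F contains 0, so F is forced; the remaining 4 features need at least 2 more tests (each remaining test adds at most 2) — so at least 3 tests are needed, and 3 is optimal.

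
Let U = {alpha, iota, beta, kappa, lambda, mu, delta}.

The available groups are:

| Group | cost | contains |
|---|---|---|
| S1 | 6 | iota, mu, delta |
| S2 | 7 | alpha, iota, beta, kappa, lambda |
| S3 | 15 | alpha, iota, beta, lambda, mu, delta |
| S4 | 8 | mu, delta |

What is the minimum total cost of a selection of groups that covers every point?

S1, S2 together cover every point (S1 ∪ S2 = {alpha, iota, beta, kappa, lambda, mu, delta}); total cost 6 + 7 = 13.
No covering selection has total cost below 13.

13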